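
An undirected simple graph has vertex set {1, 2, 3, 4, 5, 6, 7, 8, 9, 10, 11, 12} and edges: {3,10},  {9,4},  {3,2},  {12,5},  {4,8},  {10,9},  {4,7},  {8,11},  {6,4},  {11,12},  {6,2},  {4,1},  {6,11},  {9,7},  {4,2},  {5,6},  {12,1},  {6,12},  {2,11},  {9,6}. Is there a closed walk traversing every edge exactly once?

Yes

Degrees: 1:2, 2:4, 3:2, 4:6, 5:2, 6:6, 7:2, 8:2, 9:4, 10:2, 11:4, 12:4
All degrees are even and the non-isolated vertices are connected — an Eulerian circuit exists.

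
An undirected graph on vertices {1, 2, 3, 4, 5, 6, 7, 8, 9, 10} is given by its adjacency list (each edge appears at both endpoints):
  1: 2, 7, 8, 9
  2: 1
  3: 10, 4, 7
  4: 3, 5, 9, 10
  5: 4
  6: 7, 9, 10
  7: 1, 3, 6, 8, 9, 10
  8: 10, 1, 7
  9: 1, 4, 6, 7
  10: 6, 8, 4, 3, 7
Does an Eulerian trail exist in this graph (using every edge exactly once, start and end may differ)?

No

Degrees: 1:4, 2:1, 3:3, 4:4, 5:1, 6:3, 7:6, 8:3, 9:4, 10:5
Odd-degree vertices: 2, 3, 5, 6, 8, 10 (6 total).
An Eulerian trail requires 0 or 2 odd-degree vertices; here there are 6.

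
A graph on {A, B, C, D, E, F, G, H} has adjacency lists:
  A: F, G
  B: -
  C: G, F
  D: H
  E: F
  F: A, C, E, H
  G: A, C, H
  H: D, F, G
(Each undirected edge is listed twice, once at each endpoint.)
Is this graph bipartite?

Color {B, D, F, G} black and {A, C, E, H} white. No edge joins two same-colored vertices, so the graph is bipartite.

Yes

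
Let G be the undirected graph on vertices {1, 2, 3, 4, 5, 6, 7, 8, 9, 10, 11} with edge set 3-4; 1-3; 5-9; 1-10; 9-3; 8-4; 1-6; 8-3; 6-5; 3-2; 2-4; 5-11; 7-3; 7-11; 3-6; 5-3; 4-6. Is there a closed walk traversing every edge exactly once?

No

Degrees: 1:3, 2:2, 3:8, 4:4, 5:4, 6:4, 7:2, 8:2, 9:2, 10:1, 11:2
1, 10 have odd degree; an Eulerian circuit needs every degree to be even, so none exists.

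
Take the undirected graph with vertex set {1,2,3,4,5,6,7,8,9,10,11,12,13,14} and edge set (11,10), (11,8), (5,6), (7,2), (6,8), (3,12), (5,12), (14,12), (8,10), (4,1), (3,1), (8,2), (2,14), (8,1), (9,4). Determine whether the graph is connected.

Component: {13}
Component: {1, 2, 3, 4, 5, 6, 7, 8, 9, 10, 11, 12, 14}
No edge joins these 2 groups, so the graph is disconnected.

No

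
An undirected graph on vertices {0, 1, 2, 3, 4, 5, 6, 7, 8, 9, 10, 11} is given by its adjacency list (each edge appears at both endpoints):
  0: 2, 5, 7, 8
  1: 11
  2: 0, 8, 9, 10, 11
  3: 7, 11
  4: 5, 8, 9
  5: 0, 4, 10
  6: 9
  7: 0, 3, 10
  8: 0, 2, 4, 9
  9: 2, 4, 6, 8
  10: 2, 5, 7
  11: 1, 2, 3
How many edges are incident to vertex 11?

Neighbors of 11: 1, 2, 3.

3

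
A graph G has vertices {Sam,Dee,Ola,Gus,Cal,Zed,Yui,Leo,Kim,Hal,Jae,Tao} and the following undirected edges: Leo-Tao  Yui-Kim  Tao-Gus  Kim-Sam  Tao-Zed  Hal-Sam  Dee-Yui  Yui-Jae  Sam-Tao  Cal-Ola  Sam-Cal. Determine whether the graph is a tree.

|V| = 12, |E| = 11.
It is connected with exactly 11 edges, hence acyclic — it is a tree.

Yes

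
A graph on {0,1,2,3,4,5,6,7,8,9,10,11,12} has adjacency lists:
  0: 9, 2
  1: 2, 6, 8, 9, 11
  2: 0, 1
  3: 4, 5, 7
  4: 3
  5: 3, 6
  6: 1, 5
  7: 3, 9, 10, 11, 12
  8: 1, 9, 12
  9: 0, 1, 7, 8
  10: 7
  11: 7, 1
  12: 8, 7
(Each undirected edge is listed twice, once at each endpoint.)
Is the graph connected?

Yes

Starting from 0 and exploring outward reaches every vertex (0, 9, 2, 7, 8, 1, 12, 10, 3, 11, 6, 4, 5); the graph is connected.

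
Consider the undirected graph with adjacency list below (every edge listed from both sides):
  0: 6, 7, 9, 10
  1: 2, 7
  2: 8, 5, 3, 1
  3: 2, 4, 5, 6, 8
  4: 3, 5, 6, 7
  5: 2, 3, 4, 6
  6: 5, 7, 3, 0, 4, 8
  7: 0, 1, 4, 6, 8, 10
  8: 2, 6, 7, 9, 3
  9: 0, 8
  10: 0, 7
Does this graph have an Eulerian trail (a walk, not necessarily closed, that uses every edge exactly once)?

Degrees: 0:4, 1:2, 2:4, 3:5, 4:4, 5:4, 6:6, 7:6, 8:5, 9:2, 10:2
Odd-degree vertices: 3, 8 (2 total).
With 2 odd-degree vertices and all edges in one connected piece, an Eulerian trail exists (from 3 to 8).

Yes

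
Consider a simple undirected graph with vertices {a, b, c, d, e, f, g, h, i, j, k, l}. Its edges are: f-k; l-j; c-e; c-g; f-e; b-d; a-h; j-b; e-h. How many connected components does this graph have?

3

Component: {i}
Component: {b, d, j, l}
Component: {a, c, e, f, g, h, k}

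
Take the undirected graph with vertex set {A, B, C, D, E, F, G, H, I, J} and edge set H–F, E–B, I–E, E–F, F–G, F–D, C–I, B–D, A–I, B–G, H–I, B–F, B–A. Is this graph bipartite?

The cycle F-B-E-F has length 3, which is odd, so the graph is not bipartite.

No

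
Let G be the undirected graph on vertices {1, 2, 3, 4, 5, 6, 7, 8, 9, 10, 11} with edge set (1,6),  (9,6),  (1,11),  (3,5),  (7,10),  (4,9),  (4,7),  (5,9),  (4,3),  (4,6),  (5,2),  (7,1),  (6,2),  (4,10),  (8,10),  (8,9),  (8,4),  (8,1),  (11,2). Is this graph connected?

Starting from 1 and exploring outward reaches every vertex (1, 6, 8, 11, 7, 9, 2, 4, 10, 5, 3); the graph is connected.

Yes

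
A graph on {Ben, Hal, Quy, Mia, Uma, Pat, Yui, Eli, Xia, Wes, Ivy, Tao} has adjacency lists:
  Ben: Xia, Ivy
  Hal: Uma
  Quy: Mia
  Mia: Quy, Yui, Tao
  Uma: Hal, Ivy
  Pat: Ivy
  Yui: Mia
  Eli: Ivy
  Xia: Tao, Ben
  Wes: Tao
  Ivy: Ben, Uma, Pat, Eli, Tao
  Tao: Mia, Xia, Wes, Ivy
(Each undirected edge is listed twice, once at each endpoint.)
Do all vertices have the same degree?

Degrees: Ben:2, Hal:1, Quy:1, Mia:3, Uma:2, Pat:1, Yui:1, Eli:1, Xia:2, Wes:1, Ivy:5, Tao:4
Vertex Hal has degree 1 while Ivy has degree 5, so the graph is not regular.

No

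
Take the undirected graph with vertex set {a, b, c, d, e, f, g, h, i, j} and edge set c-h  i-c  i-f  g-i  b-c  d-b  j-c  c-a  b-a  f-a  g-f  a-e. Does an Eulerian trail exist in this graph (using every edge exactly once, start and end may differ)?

No

Degrees: a:4, b:3, c:5, d:1, e:1, f:3, g:2, h:1, i:3, j:1
Odd-degree vertices: b, c, d, e, f, h, i, j (8 total).
With 8 odd-degree vertices (more than two), no single trail can use every edge.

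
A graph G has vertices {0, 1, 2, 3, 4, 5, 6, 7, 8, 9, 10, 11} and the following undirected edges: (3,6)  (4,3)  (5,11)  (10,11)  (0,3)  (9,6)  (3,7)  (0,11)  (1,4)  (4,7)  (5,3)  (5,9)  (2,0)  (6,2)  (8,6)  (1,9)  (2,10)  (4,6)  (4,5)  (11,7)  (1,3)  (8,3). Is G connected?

Starting from 0 and exploring outward reaches every vertex (0, 3, 11, 2, 8, 4, 5, 6, 1, 7, 10, 9); the graph is connected.

Yes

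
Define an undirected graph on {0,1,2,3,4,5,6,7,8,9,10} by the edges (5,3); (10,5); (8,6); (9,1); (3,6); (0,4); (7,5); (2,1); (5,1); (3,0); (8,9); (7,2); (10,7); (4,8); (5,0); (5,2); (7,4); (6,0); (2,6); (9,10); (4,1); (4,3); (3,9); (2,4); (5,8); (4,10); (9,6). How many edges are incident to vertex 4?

7

Neighbors of 4: 0, 1, 2, 3, 7, 8, 10.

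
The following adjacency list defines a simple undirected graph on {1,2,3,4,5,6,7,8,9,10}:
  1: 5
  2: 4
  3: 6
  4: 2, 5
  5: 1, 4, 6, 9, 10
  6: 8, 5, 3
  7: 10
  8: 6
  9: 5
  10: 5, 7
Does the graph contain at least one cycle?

No

The graph has 10 vertices, 9 edges, and 1 connected component.
Since 9 = 10 - 1, the graph is a forest and contains no cycle.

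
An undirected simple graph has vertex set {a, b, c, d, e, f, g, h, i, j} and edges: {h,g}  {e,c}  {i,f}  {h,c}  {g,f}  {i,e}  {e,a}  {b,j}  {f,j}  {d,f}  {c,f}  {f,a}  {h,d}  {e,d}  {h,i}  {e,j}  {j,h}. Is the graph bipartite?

Partition the vertices as {b, e, f, h} vs {a, c, d, g, i, j}. Each listed edge has one endpoint in each part, so the graph is bipartite.

Yes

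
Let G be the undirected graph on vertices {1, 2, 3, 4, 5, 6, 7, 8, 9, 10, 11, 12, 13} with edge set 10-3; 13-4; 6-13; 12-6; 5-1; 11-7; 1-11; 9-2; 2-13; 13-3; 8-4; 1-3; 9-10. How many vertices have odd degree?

6

Degrees: 1:3, 2:2, 3:3, 4:2, 5:1, 6:2, 7:1, 8:1, 9:2, 10:2, 11:2, 12:1, 13:4
Odd-degree vertices: 1, 3, 5, 7, 8, 12.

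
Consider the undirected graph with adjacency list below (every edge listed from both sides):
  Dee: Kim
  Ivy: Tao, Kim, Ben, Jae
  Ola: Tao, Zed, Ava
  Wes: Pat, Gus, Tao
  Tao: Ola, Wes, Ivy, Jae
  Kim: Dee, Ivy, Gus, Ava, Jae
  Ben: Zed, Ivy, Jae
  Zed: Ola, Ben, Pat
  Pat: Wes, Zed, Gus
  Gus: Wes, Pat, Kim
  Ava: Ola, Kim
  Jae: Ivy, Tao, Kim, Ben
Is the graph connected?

Yes

Starting from Dee and exploring outward reaches every vertex (Dee, Kim, Jae, Gus, Ivy, Ava, Ben, Tao, Pat, Wes, Ola, Zed); the graph is connected.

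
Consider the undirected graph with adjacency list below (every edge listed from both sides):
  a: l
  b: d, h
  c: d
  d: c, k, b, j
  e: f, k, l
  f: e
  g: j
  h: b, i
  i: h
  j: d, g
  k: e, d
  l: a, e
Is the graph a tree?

Yes

The graph has 12 vertices and 11 edges.
Connected and |E| = |V| - 1, which characterizes a tree.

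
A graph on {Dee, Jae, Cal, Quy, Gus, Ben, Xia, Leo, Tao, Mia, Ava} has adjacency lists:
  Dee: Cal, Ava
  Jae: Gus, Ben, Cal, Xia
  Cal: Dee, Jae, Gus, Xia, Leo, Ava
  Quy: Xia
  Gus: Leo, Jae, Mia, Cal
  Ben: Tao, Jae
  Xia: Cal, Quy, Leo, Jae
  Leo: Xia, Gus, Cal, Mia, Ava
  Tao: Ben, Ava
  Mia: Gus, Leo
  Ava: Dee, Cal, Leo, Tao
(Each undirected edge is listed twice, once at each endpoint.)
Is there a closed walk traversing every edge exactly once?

Degrees: Dee:2, Jae:4, Cal:6, Quy:1, Gus:4, Ben:2, Xia:4, Leo:5, Tao:2, Mia:2, Ava:4
Quy, Leo have odd degree; an Eulerian circuit needs every degree to be even, so none exists.

No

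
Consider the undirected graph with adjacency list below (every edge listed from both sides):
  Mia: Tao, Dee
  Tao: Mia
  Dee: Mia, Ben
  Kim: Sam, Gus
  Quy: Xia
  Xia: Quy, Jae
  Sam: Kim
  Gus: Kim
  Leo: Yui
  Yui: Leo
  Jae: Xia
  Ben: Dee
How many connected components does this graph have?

4

Component: {Leo, Yui}
Component: {Kim, Sam, Gus}
Component: {Quy, Xia, Jae}
Component: {Mia, Tao, Dee, Ben}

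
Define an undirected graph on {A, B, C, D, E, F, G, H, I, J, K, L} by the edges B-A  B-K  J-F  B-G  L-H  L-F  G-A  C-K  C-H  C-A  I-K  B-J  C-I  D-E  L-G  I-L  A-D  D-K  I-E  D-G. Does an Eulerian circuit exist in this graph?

Yes

Degrees: A:4, B:4, C:4, D:4, E:2, F:2, G:4, H:2, I:4, J:2, K:4, L:4
Every vertex has even degree and the edges form a single connected piece, so an Eulerian circuit exists.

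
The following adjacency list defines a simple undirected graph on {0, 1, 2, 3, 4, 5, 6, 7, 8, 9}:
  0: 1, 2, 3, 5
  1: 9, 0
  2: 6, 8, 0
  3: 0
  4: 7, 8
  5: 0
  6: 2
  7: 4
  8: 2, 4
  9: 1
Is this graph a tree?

|V| = 10, |E| = 9.
It is connected with exactly 9 edges, hence acyclic — it is a tree.

Yes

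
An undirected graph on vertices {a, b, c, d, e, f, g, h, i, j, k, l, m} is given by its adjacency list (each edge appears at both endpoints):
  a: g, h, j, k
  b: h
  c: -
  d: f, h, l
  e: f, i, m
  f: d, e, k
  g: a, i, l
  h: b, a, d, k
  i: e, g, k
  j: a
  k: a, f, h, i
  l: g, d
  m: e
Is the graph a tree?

No

|V| = 13, |E| = 16.
It is not connected, so it is not a tree.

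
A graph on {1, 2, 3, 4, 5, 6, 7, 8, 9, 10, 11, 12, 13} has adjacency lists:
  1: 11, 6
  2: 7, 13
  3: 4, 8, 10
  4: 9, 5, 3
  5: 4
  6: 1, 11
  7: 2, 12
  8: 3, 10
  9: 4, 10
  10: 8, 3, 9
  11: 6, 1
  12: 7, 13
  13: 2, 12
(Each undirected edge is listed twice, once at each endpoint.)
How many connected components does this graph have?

Component: {1, 6, 11}
Component: {2, 7, 12, 13}
Component: {3, 4, 5, 8, 9, 10}

3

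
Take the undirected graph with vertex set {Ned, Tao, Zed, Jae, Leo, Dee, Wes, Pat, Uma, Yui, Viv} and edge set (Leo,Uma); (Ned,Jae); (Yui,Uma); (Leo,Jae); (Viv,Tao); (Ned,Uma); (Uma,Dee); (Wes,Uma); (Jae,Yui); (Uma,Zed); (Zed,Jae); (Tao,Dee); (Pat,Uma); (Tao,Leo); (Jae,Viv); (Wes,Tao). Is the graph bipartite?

Yes

Color {Tao, Jae, Uma} black and {Ned, Zed, Leo, Dee, Wes, Pat, Yui, Viv} white. No edge joins two same-colored vertices, so the graph is bipartite.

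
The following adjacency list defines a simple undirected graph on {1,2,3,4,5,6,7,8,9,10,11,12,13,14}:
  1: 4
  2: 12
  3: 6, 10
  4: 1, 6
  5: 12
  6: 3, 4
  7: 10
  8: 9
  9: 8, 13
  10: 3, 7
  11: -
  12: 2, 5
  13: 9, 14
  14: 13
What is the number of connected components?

4

Component: {11}
Component: {2, 5, 12}
Component: {8, 9, 13, 14}
Component: {1, 3, 4, 6, 7, 10}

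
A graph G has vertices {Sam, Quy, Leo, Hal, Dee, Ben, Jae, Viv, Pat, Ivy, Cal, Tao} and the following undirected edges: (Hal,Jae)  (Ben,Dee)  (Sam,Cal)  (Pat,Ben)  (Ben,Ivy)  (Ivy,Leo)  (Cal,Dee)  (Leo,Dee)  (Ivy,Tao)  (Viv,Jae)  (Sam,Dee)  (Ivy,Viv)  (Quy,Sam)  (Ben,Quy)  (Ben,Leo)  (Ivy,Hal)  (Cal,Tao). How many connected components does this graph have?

1

Component: {Sam, Quy, Leo, Hal, Dee, Ben, Jae, Viv, Pat, Ivy, Cal, Tao}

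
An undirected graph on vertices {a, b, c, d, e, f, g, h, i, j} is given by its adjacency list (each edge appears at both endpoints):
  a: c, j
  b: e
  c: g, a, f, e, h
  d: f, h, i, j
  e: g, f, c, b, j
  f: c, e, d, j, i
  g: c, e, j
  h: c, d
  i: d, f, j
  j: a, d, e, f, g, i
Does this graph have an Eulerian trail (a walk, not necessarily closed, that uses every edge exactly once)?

Degrees: a:2, b:1, c:5, d:4, e:5, f:5, g:3, h:2, i:3, j:6
Odd-degree vertices: b, c, e, f, g, i (6 total).
An Eulerian trail requires 0 or 2 odd-degree vertices; here there are 6.

No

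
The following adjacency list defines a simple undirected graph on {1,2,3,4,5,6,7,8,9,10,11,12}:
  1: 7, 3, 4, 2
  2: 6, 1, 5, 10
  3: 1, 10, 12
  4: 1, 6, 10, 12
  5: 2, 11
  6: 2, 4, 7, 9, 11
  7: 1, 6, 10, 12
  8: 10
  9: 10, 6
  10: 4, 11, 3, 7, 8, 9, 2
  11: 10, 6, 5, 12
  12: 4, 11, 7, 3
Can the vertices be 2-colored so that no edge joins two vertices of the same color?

Partition the vertices as {2, 3, 4, 7, 8, 9, 11} vs {1, 5, 6, 10, 12}. Each listed edge has one endpoint in each part, so the graph is bipartite.

Yes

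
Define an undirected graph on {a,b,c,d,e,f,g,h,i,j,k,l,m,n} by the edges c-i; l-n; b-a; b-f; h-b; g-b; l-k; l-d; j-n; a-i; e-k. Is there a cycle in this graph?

No

The graph has 14 vertices, 11 edges, and 3 connected components.
A forest on 14 vertices with 3 components has exactly 11 edges, which matches — so no cycle.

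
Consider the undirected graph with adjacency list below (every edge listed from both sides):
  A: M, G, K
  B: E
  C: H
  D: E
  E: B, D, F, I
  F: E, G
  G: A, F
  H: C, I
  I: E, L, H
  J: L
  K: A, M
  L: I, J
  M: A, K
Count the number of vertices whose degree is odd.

6

Degrees: A:3, B:1, C:1, D:1, E:4, F:2, G:2, H:2, I:3, J:1, K:2, L:2, M:2
Odd-degree vertices: A, B, C, D, I, J.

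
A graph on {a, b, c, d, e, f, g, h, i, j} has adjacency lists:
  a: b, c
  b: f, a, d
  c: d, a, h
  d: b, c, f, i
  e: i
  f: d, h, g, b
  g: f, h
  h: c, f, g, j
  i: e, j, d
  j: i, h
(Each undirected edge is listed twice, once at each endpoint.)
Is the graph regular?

No

Degrees: a:2, b:3, c:3, d:4, e:1, f:4, g:2, h:4, i:3, j:2
Degrees are not all equal (e.g. deg(e)=1 but deg(d)=4); not regular.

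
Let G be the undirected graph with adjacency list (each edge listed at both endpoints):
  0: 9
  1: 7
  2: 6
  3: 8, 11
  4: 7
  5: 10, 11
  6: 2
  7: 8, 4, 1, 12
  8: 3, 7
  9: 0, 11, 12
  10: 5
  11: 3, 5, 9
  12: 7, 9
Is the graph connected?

No

Component: {2, 6}
Component: {0, 1, 3, 4, 5, 7, 8, 9, 10, 11, 12}
No edge joins these 2 groups, so the graph is disconnected.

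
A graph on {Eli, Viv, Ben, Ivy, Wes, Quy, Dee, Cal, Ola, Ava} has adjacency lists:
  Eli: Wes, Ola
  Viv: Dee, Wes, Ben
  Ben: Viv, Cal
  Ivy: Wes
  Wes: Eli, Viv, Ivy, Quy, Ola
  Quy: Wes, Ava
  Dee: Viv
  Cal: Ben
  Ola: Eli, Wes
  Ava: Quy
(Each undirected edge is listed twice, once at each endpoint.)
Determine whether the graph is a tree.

No

|V| = 10, |E| = 10.
Connected but with 10 > 9 edges, so it has a cycle and is not a tree.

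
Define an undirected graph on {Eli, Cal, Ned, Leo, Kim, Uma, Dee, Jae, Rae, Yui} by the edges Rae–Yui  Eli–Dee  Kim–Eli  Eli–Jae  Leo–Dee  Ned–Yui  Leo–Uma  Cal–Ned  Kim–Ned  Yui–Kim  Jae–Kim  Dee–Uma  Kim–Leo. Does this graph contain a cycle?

The graph has 10 vertices, 13 edges, and 1 connected component.
Since 13 > 10 - 1, a cycle must exist; for instance Kim-Ned-Yui-Kim.

Yes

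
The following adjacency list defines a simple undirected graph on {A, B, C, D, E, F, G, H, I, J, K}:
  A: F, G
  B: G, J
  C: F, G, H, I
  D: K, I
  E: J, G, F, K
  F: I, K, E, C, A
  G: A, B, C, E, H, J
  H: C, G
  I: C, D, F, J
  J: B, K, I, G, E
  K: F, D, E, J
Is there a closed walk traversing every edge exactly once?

No

Degrees: A:2, B:2, C:4, D:2, E:4, F:5, G:6, H:2, I:4, J:5, K:4
Vertices with odd degree: F, J. An Eulerian circuit requires all degrees even.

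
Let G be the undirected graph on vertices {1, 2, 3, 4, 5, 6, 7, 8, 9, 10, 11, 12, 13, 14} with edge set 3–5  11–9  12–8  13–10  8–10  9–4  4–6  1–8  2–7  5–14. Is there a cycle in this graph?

The graph has 14 vertices, 10 edges, and 4 connected components.
A forest on 14 vertices with 4 components has exactly 10 edges, which matches — so no cycle.

No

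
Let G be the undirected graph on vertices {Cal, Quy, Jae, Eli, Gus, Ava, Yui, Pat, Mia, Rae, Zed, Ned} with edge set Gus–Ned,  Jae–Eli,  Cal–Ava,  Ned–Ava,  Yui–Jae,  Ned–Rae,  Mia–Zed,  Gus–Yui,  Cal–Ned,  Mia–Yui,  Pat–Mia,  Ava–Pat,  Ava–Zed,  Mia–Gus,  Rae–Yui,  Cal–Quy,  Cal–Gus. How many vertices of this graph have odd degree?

2

Degrees: Cal:4, Quy:1, Jae:2, Eli:1, Gus:4, Ava:4, Yui:4, Pat:2, Mia:4, Rae:2, Zed:2, Ned:4
Odd-degree vertices: Quy, Eli.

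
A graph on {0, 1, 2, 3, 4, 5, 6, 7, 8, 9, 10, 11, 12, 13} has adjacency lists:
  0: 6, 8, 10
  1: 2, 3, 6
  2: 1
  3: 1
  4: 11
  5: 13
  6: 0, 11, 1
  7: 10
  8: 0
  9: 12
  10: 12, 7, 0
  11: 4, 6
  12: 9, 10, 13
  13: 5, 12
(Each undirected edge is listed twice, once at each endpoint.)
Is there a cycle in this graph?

|V| = 14, |E| = 13, number of components = 1.
Since 13 = 14 - 1, the graph is a forest and contains no cycle.

No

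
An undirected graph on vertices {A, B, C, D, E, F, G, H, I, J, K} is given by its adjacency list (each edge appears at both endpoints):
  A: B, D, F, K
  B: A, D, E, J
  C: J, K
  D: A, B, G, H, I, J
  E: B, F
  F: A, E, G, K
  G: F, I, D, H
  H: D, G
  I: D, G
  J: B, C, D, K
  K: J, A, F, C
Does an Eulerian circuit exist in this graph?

Degrees: A:4, B:4, C:2, D:6, E:2, F:4, G:4, H:2, I:2, J:4, K:4
Every vertex has even degree and the edges form a single connected piece, so an Eulerian circuit exists.

Yes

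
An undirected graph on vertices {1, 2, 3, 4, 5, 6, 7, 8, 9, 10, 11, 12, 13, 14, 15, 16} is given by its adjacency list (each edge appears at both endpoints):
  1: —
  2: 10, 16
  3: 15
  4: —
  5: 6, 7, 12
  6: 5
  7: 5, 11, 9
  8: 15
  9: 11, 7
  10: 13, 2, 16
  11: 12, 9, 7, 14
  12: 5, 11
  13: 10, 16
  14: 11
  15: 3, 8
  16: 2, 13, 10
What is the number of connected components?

Component: {1}
Component: {4}
Component: {3, 8, 15}
Component: {2, 10, 13, 16}
Component: {5, 6, 7, 9, 11, 12, 14}

5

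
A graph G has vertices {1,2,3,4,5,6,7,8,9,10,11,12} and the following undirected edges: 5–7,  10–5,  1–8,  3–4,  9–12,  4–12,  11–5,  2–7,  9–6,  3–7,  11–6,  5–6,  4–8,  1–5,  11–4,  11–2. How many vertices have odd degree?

4

Degrees: 1:2, 2:2, 3:2, 4:4, 5:5, 6:3, 7:3, 8:2, 9:2, 10:1, 11:4, 12:2
Odd-degree vertices: 5, 6, 7, 10.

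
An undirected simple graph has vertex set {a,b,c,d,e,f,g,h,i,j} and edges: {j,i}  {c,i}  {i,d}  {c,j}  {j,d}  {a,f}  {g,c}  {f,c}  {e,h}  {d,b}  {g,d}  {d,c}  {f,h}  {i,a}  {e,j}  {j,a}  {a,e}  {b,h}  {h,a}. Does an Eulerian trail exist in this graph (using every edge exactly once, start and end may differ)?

Degrees: a:5, b:2, c:5, d:5, e:3, f:3, g:2, h:4, i:4, j:5
Odd-degree vertices: a, c, d, e, f, j (6 total).
With 6 odd-degree vertices (more than two), no single trail can use every edge.

No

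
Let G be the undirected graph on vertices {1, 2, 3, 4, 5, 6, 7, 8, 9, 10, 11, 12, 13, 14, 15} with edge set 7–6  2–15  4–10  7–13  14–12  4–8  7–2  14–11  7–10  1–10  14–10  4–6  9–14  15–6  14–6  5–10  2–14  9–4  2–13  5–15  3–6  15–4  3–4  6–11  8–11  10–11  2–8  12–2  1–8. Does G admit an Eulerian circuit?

Degrees: 1:2, 2:6, 3:2, 4:6, 5:2, 6:6, 7:4, 8:4, 9:2, 10:6, 11:4, 12:2, 13:2, 14:6, 15:4
All degrees are even and the non-isolated vertices are connected — an Eulerian circuit exists.

Yes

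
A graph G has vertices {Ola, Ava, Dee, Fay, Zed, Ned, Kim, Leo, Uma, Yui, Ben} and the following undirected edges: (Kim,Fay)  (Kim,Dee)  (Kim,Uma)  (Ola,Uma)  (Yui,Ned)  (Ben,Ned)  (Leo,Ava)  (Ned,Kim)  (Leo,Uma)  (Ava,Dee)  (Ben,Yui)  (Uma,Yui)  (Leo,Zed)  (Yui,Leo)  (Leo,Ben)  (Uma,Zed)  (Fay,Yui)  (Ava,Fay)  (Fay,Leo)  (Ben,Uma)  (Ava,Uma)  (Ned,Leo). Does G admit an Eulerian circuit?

Degrees: Ola:1, Ava:4, Dee:2, Fay:4, Zed:2, Ned:4, Kim:4, Leo:7, Uma:7, Yui:5, Ben:4
Vertices with odd degree: Ola, Leo, Uma, Yui. An Eulerian circuit requires all degrees even.

No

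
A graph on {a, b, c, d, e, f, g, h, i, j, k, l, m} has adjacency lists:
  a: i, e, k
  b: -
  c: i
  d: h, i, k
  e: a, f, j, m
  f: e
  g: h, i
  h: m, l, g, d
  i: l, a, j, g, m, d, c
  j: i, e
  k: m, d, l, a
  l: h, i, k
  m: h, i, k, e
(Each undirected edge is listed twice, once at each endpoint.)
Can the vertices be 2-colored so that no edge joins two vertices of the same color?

Partition the vertices as {b, e, h, i, k} vs {a, c, d, f, g, j, l, m}. Each listed edge has one endpoint in each part, so the graph is bipartite.

Yes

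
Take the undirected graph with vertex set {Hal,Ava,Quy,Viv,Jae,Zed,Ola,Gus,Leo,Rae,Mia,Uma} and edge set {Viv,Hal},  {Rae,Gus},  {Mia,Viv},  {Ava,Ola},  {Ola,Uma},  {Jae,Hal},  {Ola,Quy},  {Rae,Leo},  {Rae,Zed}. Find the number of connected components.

3

Component: {Hal, Viv, Jae, Mia}
Component: {Ava, Quy, Ola, Uma}
Component: {Zed, Gus, Leo, Rae}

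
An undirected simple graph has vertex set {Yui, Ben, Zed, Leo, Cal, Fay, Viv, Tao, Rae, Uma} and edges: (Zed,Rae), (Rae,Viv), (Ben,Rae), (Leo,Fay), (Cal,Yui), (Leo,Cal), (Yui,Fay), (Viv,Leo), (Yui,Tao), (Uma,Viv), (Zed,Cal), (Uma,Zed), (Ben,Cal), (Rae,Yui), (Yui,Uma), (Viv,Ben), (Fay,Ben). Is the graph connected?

Yes

Starting from Yui and exploring outward reaches every vertex (Yui, Uma, Rae, Tao, Cal, Fay, Viv, Zed, Ben, Leo); the graph is connected.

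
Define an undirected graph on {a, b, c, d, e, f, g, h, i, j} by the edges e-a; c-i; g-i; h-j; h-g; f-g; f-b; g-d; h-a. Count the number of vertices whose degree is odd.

Degrees: a:2, b:1, c:1, d:1, e:1, f:2, g:4, h:3, i:2, j:1
Odd-degree vertices: b, c, d, e, h, j.

6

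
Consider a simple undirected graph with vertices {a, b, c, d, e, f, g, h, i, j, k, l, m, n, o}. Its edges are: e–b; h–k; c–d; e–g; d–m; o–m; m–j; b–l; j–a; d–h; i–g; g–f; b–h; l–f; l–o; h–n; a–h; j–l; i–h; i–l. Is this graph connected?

Yes

A breadth-first search from a visits a, h, j, b, d, n, k, i, l, m, e, c, g, f, o — all 15 vertices — so the graph is connected.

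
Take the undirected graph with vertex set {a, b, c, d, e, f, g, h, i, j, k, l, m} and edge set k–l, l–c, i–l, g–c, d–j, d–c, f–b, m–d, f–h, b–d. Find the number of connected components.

3

Component: {a}
Component: {e}
Component: {b, c, d, f, g, h, i, j, k, l, m}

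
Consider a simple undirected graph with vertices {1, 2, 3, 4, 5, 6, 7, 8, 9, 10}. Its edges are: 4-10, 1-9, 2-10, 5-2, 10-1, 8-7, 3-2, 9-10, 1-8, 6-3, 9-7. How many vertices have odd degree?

6

Degrees: 1:3, 2:3, 3:2, 4:1, 5:1, 6:1, 7:2, 8:2, 9:3, 10:4
Odd-degree vertices: 1, 2, 4, 5, 6, 9.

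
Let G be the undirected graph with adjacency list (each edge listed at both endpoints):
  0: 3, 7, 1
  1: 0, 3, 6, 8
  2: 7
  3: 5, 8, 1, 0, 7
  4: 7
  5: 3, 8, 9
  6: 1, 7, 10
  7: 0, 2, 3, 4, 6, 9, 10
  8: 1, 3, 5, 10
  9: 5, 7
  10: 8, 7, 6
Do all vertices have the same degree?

No

Degrees: 0:3, 1:4, 2:1, 3:5, 4:1, 5:3, 6:3, 7:7, 8:4, 9:2, 10:3
Degrees are not all equal (e.g. deg(2)=1 but deg(7)=7); not regular.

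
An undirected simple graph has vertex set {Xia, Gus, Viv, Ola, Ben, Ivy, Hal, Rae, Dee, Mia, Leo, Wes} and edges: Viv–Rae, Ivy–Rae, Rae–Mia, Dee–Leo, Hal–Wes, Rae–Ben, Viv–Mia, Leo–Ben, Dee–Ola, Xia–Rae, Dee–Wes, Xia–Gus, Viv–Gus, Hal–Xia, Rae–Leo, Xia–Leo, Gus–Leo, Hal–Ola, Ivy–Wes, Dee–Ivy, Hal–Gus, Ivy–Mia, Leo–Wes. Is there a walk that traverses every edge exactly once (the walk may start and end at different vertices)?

Yes

Degrees: Xia:4, Gus:4, Viv:3, Ola:2, Ben:2, Ivy:4, Hal:4, Rae:6, Dee:4, Mia:3, Leo:6, Wes:4
Odd-degree vertices: Viv, Mia (2 total).
With 2 odd-degree vertices and all edges in one connected piece, an Eulerian trail exists (from Viv to Mia).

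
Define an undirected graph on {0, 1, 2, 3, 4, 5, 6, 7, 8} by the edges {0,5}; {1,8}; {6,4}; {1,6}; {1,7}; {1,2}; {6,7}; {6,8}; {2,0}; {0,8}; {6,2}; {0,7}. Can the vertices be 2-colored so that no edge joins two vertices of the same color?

No

1-6-8-1 is an odd cycle (length 3), and a bipartite graph can contain only even cycles.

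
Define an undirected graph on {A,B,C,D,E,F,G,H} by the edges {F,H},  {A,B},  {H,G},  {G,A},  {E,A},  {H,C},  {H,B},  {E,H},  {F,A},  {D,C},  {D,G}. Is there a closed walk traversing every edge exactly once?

Degrees: A:4, B:2, C:2, D:2, E:2, F:2, G:3, H:5
G, H have odd degree; an Eulerian circuit needs every degree to be even, so none exists.

No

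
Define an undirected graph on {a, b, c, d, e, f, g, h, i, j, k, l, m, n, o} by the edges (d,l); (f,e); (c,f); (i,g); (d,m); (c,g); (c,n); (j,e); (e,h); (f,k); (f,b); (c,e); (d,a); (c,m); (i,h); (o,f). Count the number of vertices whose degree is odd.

Degrees: a:1, b:1, c:5, d:3, e:4, f:5, g:2, h:2, i:2, j:1, k:1, l:1, m:2, n:1, o:1
Odd-degree vertices: a, b, c, d, f, j, k, l, n, o.

10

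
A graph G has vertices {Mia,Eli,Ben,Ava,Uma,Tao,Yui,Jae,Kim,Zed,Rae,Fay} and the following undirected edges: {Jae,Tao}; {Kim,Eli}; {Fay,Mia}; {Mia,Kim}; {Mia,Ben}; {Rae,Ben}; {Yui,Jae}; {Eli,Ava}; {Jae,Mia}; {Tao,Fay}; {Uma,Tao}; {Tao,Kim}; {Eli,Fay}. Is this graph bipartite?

Yes

Color {Ben, Ava, Uma, Jae, Kim, Zed, Fay} black and {Mia, Eli, Tao, Yui, Rae} white. No edge joins two same-colored vertices, so the graph is bipartite.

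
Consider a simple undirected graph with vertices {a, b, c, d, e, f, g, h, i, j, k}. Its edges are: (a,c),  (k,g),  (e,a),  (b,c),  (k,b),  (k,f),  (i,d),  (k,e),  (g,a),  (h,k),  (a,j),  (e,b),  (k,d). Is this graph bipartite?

e-b-k-e is an odd cycle (length 3), and a bipartite graph can contain only even cycles.

No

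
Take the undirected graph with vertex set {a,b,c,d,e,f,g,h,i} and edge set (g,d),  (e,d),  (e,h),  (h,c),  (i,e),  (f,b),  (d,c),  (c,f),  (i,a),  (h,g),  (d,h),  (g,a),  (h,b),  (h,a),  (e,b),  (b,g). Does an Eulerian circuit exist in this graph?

Degrees: a:3, b:4, c:3, d:4, e:4, f:2, g:4, h:6, i:2
a, c have odd degree; an Eulerian circuit needs every degree to be even, so none exists.

No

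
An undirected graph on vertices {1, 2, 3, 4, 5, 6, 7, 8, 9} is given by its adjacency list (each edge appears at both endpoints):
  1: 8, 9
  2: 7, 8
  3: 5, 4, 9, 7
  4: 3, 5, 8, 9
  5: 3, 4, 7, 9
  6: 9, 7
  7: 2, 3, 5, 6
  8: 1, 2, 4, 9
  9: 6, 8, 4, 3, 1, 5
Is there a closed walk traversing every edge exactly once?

Yes

Degrees: 1:2, 2:2, 3:4, 4:4, 5:4, 6:2, 7:4, 8:4, 9:6
Every vertex has even degree and the edges form a single connected piece, so an Eulerian circuit exists.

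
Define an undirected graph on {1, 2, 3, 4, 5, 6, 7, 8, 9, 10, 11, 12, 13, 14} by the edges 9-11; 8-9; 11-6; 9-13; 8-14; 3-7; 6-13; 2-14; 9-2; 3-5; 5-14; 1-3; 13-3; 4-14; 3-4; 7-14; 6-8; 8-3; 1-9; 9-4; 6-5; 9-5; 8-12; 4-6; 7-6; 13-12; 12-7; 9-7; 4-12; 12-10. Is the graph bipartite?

Yes

Color {3, 6, 9, 12, 14} black and {1, 2, 4, 5, 7, 8, 10, 11, 13} white. No edge joins two same-colored vertices, so the graph is bipartite.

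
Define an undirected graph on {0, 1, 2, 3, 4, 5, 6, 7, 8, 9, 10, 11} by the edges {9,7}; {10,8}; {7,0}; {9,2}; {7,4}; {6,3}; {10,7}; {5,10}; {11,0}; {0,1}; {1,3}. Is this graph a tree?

Yes

|V| = 12, |E| = 11.
It is connected with exactly 11 edges, hence acyclic — it is a tree.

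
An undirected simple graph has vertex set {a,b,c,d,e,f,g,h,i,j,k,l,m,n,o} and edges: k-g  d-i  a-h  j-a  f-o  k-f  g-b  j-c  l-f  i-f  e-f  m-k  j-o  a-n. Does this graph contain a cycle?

No

The graph has 15 vertices, 14 edges, and 1 connected component.
A forest on 15 vertices with 1 component has exactly 14 edges, which matches — so no cycle.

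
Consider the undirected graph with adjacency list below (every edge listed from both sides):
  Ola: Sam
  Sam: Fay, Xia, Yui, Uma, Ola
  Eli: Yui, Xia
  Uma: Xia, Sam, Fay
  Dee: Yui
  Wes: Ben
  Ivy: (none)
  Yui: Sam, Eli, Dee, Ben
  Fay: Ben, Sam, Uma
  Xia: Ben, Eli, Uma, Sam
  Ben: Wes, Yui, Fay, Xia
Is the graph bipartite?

The cycle Sam-Uma-Fay-Sam has length 3, which is odd, so the graph is not bipartite.

No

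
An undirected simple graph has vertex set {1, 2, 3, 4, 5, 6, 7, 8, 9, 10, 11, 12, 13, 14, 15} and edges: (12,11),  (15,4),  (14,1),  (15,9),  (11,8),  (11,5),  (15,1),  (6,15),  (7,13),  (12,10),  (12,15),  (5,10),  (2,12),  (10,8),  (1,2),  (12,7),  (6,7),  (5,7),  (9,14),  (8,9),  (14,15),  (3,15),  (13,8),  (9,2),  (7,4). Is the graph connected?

Yes

A breadth-first search from 1 visits 1, 15, 2, 14, 12, 9, 3, 6, 4, 10, 7, 11, 8, 5, 13 — all 15 vertices — so the graph is connected.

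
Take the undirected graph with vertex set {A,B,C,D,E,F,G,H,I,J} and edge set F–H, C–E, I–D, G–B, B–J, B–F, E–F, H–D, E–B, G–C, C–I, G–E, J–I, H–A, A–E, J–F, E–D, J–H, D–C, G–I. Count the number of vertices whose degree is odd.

0

Degrees: A:2, B:4, C:4, D:4, E:6, F:4, G:4, H:4, I:4, J:4
Odd-degree vertices: none.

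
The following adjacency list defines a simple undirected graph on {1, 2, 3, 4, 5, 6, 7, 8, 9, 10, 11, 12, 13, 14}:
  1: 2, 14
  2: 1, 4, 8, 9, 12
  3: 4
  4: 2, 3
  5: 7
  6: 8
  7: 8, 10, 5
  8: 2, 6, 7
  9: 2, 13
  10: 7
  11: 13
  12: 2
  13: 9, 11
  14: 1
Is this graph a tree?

Yes

The graph has 14 vertices and 13 edges.
It is connected with exactly 13 edges, hence acyclic — it is a tree.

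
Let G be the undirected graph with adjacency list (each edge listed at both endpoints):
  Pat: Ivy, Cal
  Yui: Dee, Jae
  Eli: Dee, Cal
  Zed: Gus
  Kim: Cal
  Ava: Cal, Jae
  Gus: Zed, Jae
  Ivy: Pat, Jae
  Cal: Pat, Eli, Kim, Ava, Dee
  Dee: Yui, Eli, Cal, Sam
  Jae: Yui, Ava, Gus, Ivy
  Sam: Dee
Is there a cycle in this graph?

|V| = 12, |E| = 14, number of components = 1.
Since 14 > 12 - 1, a cycle must exist; for instance Pat-Ivy-Jae-Yui-Dee-Eli-Cal-Pat.

Yes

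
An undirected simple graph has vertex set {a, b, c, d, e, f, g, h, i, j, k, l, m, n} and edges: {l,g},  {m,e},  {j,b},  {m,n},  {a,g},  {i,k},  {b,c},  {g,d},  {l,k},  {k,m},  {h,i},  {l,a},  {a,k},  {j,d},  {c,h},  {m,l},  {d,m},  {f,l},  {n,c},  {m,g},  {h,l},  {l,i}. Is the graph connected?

Yes

A breadth-first search from a visits a, l, g, k, f, m, h, i, d, e, n, c, j, b — all 14 vertices — so the graph is connected.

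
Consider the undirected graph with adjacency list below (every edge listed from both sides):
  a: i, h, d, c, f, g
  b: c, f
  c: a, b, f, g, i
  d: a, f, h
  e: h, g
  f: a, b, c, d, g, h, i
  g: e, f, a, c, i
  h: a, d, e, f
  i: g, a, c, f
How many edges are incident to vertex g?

5

Neighbors of g: a, c, e, f, i.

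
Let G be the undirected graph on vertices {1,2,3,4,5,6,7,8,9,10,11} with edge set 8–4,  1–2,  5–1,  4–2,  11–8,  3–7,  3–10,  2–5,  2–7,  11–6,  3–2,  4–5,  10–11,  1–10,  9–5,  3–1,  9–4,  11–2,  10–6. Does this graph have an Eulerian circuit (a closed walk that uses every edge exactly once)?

Yes

Degrees: 1:4, 2:6, 3:4, 4:4, 5:4, 6:2, 7:2, 8:2, 9:2, 10:4, 11:4
Every vertex has even degree and the edges form a single connected piece, so an Eulerian circuit exists.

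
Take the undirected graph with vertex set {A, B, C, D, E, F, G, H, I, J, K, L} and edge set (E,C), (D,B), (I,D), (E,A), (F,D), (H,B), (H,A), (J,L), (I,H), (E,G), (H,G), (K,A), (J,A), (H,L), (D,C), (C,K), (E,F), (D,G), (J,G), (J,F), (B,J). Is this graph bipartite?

Yes

Color {D, E, H, J, K} black and {A, B, C, F, G, I, L} white. No edge joins two same-colored vertices, so the graph is bipartite.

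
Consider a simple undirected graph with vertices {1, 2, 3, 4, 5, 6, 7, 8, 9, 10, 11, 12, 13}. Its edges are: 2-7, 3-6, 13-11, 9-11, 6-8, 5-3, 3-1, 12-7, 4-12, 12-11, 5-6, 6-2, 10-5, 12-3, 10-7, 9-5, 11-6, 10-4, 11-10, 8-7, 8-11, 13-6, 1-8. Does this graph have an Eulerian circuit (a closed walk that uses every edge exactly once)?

Yes

Degrees: 1:2, 2:2, 3:4, 4:2, 5:4, 6:6, 7:4, 8:4, 9:2, 10:4, 11:6, 12:4, 13:2
All degrees are even and the non-isolated vertices are connected — an Eulerian circuit exists.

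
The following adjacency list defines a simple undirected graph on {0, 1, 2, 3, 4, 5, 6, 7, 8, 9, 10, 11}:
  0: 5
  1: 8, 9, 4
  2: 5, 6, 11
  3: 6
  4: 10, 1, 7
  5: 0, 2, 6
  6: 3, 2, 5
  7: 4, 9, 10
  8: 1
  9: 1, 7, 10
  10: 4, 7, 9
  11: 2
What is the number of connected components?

Component: {0, 2, 3, 5, 6, 11}
Component: {1, 4, 7, 8, 9, 10}

2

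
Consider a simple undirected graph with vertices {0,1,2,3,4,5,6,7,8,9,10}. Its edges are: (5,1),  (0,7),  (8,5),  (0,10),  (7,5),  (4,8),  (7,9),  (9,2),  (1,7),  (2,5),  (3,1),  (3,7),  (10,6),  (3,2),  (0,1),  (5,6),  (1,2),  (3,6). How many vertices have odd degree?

Degrees: 0:3, 1:5, 2:4, 3:4, 4:1, 5:5, 6:3, 7:5, 8:2, 9:2, 10:2
Odd-degree vertices: 0, 1, 4, 5, 6, 7.

6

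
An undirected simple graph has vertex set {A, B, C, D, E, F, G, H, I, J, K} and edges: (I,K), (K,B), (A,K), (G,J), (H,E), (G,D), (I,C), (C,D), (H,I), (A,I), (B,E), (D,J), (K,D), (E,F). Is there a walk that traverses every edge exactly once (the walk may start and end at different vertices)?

Yes

Degrees: A:2, B:2, C:2, D:4, E:3, F:1, G:2, H:2, I:4, J:2, K:4
Odd-degree vertices: E, F (2 total).
The non-isolated vertices are connected and exactly 2 have odd degree, so an Eulerian trail exists (from E to F).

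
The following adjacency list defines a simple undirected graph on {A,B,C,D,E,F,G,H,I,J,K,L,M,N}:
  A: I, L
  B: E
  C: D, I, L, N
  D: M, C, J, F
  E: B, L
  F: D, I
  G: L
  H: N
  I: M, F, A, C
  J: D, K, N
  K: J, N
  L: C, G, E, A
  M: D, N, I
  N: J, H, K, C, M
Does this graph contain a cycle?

Yes

|V| = 14, |E| = 19, number of components = 1.
One cycle is C-N-M-I-F-D-C.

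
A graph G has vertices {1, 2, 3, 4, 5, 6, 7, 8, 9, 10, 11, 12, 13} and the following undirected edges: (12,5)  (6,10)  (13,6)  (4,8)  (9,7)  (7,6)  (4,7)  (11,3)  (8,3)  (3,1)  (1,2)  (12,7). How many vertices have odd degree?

8

Degrees: 1:2, 2:1, 3:3, 4:2, 5:1, 6:3, 7:4, 8:2, 9:1, 10:1, 11:1, 12:2, 13:1
Odd-degree vertices: 2, 3, 5, 6, 9, 10, 11, 13.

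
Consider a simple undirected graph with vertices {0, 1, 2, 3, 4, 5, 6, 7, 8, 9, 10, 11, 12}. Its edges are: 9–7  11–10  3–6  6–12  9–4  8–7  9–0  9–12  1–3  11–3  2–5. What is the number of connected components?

2

Component: {2, 5}
Component: {0, 1, 3, 4, 6, 7, 8, 9, 10, 11, 12}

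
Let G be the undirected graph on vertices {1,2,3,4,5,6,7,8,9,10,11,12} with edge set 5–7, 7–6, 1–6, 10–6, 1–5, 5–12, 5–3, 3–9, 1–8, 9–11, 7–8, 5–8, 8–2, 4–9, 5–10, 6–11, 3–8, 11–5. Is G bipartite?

No

The cycle 1-8-5-1 has length 3, which is odd, so the graph is not bipartite.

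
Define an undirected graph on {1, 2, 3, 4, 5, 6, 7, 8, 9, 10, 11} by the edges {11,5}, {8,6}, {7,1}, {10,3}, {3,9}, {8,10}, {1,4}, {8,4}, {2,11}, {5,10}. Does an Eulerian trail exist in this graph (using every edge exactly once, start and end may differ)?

Degrees: 1:2, 2:1, 3:2, 4:2, 5:2, 6:1, 7:1, 8:3, 9:1, 10:3, 11:2
Odd-degree vertices: 2, 6, 7, 8, 9, 10 (6 total).
An Eulerian trail requires 0 or 2 odd-degree vertices; here there are 6.

No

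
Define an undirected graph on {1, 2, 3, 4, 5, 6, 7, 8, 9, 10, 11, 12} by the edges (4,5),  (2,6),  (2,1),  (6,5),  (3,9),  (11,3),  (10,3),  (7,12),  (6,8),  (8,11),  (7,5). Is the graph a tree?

Yes

The graph has 12 vertices and 11 edges.
Connected and |E| = |V| - 1, which characterizes a tree.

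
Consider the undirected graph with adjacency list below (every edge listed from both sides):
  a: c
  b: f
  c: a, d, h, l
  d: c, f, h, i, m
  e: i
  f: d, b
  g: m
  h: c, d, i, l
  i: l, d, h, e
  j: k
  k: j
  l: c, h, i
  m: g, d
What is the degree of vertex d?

5

Neighbors of d: c, f, h, i, m.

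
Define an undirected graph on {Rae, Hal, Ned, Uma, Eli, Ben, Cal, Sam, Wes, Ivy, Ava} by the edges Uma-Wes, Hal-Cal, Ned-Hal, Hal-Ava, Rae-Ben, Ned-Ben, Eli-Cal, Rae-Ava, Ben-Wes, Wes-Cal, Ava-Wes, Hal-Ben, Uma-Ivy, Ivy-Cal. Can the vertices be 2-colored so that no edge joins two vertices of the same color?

No

Hal-Ned-Ben-Hal is an odd cycle (length 3), and a bipartite graph can contain only even cycles.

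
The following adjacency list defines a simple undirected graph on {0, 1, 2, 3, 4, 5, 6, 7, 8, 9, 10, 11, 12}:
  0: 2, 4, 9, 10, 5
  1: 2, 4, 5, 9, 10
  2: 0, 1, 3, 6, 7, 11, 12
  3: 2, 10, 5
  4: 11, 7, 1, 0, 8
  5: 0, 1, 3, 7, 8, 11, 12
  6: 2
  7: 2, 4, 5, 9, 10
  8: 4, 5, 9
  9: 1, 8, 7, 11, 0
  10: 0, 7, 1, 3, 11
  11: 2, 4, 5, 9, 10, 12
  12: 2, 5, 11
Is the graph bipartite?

No

The cycle 5-11-12-5 has length 3, which is odd, so the graph is not bipartite.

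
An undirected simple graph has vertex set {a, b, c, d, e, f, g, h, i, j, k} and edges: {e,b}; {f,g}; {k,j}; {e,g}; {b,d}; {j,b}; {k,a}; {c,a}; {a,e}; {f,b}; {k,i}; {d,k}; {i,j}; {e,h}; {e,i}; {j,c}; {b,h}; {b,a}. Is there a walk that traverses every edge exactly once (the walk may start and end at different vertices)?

Degrees: a:4, b:6, c:2, d:2, e:5, f:2, g:2, h:2, i:3, j:4, k:4
Odd-degree vertices: e, i (2 total).
The non-isolated vertices are connected and exactly 2 have odd degree, so an Eulerian trail exists (from e to i).

Yes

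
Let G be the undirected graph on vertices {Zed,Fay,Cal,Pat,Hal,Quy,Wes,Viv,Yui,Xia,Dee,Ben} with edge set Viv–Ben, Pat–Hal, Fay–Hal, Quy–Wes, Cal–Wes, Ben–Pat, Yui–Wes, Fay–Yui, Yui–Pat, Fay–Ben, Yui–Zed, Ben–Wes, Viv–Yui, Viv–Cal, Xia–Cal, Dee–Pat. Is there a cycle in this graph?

Yes

|V| = 12, |E| = 16, number of components = 1.
One cycle is Ben-Pat-Hal-Fay-Ben.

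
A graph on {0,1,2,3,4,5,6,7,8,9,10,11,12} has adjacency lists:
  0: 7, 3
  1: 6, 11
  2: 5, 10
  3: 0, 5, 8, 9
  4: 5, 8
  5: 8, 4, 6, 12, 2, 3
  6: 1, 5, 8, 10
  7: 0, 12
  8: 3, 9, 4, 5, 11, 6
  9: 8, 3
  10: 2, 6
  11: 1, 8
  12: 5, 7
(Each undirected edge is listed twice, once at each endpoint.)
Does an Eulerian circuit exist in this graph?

Yes

Degrees: 0:2, 1:2, 2:2, 3:4, 4:2, 5:6, 6:4, 7:2, 8:6, 9:2, 10:2, 11:2, 12:2
Every vertex has even degree and the edges form a single connected piece, so an Eulerian circuit exists.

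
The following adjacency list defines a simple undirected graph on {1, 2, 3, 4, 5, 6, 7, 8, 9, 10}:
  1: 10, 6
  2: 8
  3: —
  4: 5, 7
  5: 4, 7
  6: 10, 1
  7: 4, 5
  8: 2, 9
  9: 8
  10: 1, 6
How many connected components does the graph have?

Component: {3}
Component: {1, 6, 10}
Component: {2, 8, 9}
Component: {4, 5, 7}

4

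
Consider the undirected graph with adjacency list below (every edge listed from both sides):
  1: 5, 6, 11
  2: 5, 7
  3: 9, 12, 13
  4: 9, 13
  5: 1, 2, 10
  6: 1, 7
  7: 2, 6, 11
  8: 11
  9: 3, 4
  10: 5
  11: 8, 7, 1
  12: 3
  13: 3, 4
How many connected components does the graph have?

2

Component: {3, 4, 9, 12, 13}
Component: {1, 2, 5, 6, 7, 8, 10, 11}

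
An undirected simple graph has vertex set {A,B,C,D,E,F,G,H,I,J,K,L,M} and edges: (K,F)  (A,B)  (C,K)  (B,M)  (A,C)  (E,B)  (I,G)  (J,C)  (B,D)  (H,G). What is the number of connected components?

Component: {L}
Component: {G, H, I}
Component: {A, B, C, D, E, F, J, K, M}

3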